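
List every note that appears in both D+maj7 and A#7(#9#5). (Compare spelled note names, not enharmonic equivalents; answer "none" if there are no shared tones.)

D+maj7: D F♯ A♯ C♯
A#7(#9#5): A♯ C𝄪 E𝄪 G♯ B𝄪
Common to both → A♯.

A♯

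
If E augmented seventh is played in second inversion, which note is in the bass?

E augmented seventh in root position is E–G#–B#–D.
Second inversion places the fifth in the bass, which is B#.

B#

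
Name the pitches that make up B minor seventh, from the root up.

B D F-sharp A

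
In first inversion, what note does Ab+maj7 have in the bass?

C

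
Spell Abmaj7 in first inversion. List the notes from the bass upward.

In root position, Abmaj7 is Ab–C–Eb–G.
First inversion puts the third (C) in the bass.

C, Eb, G, Ab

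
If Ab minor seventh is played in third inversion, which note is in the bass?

Ab minor seventh = Ab–Cb–Eb–Gb. Third inversion → seventh in the bass = Gb.

Gb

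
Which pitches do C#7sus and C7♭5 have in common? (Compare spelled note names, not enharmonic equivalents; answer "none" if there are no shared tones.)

C#7sus = C#, F#, G#, B.
C7♭5 = C, E, Gb, Bb.
Shared: none.

none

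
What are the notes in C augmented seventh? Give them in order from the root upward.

C – E – G-sharp – B-flat

C augmented seventh: augmented seventh on C.
- root: C
- major 3rd: E
- augmented 5th: G-sharp
- minor 7th: B-flat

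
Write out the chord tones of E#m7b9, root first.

E#m7b9 is a minor seventh flat nine built on E♯.
- root: E♯
- minor 3rd: G♯
- perfect 5th: B♯
- minor 7th: D♯
- minor 9th: F♯

E♯, G♯, B♯, D♯, F♯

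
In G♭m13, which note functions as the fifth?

G♭m13 is built on Gb; its 5th is a perfect 5th above the root.
A fifth above G uses the letter D, and the perfect 5th above Gb is Db.

Db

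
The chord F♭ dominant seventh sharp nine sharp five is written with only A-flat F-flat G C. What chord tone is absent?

The full F♭ dominant seventh sharp nine sharp five chord is F-flat, A-flat, C, E-double-flat, G.
Comparing with the voicing, the minor 7th (7th) — E-double-flat — is absent.

E-double-flat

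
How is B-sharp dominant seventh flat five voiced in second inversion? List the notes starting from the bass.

In root position, B-sharp dominant seventh flat five is B-sharp–D-double-sharp–F-sharp–A-sharp.
Second inversion puts the fifth (F-sharp) in the bass.

F-sharp A-sharp B-sharp D-double-sharp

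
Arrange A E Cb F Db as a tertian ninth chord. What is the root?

Stacking in thirds gives Db – F – A – Cb – E, so Db is the root — Db dominant seventh sharp nine sharp five.

Db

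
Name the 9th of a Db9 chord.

E♭

Db9 is built on D♭; its 9th is a major 9th above the root.
A second above D uses the letter E, and the major 9th above D♭ is E♭.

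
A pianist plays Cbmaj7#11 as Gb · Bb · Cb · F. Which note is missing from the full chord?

The full Cbmaj7#11 chord is Cb, Eb, Gb, Bb, F.
Comparing with the voicing, the major 3rd (3rd) — Eb — is absent.

Eb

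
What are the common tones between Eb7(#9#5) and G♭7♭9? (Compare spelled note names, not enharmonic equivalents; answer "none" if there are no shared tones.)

Eb7(#9#5) = Eb, G, B, Db, F#.
G♭7♭9 = Gb, Bb, Db, Fb, Abb.
Shared: Db.

Db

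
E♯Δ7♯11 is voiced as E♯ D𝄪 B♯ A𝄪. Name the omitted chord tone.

G𝄪

The full E♯Δ7♯11 chord is E♯, G𝄪, B♯, D𝄪, A𝄪.
Comparing with the voicing, the major 3rd (3rd) — G𝄪 — is absent.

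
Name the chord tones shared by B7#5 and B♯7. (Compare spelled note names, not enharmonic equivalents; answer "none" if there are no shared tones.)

F##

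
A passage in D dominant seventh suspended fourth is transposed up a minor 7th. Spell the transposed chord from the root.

C, F, G, B-flat

A minor 7th up from D is C, so the new chord is C dominant seventh suspended fourth.
Root: C
Perfect 4th (4th): F
Perfect 5th (5th): G
Minor 7th (7th): B-flat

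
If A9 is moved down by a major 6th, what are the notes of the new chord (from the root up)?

C E G Bb D

A down a major 6th → C. New chord: C dominant ninth.
Root: C
Major 3rd (3rd): E
Perfect 5th (5th): G
Minor 7th (7th): Bb
Major 9th (9th): D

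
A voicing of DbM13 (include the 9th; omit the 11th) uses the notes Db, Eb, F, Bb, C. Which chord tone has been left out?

Ab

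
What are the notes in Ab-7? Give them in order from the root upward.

Ab – Cb – Eb – Gb

Ab-7: minor seventh on Ab.
- root: Ab
- minor 3rd: Cb
- perfect 5th: Eb
- minor 7th: Gb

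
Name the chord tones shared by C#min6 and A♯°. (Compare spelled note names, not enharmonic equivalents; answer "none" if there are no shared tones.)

C#, E, A#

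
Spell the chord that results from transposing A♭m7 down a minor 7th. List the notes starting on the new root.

Bb, Db, F, Ab

Ab down a minor 7th → Bb. New chord: Bb minor seventh.
root → Bb
3rd (minor 3rd) → Db
5th (perfect 5th) → F
7th (minor 7th) → Ab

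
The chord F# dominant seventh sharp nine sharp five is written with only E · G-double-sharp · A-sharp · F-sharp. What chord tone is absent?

C-double-sharp

F# dominant seventh sharp nine sharp five = F-sharp, A-sharp, C-double-sharp, E, G-double-sharp. The voicing lacks the 5th (augmented 5th), C-double-sharp.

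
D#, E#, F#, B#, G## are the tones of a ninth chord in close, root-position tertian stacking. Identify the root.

E#

Stacking in thirds gives E# – G## – B# – D# – F#, so E# is the root — E# dominant seventh flat nine.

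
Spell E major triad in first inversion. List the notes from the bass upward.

In root position, E major triad is E–G♯–B.
First inversion puts the third (G♯) in the bass.

G♯ B E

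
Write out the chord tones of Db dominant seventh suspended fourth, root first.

D♭  G♭  A♭  C♭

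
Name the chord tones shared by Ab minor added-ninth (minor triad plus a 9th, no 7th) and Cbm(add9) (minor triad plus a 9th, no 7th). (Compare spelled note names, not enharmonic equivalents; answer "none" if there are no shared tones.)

Cb

Ab minor added-ninth: Ab Cb Eb Bb
Cbm(add9): Cb Ebb Gb Db
Common to both → Cb.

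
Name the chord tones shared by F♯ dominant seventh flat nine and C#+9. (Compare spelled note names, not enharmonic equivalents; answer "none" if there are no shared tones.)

C#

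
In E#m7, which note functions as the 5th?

E#m7 is built on E#; its 5th is a perfect 5th above the root.
A fifth above E uses the letter B, and the perfect 5th above E# is B#.

B#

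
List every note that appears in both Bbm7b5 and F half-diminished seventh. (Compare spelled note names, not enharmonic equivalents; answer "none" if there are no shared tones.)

Bbm7b5 = Bb, Db, Fb, Ab.
F half-diminished seventh = F, Ab, Cb, Eb.
Shared: Ab.

Ab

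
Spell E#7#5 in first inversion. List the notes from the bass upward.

G𝄪  B𝄪  D♯  E♯

E#7#5 = E♯–G𝄪–B𝄪–D♯; first inversion → third (G𝄪) lowest.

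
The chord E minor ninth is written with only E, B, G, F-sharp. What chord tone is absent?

E minor ninth = E, G, B, D, F-sharp. The voicing lacks the 7th (minor 7th), D.

D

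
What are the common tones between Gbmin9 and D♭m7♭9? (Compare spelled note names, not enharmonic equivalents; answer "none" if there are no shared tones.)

Gbmin9 = Gb, Bbb, Db, Fb, Ab.
D♭m7♭9 = Db, Fb, Ab, Cb, Ebb.
Shared: Db, Fb, Ab.

Db, Fb, Ab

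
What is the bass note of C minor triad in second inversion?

G

C minor triad = C–E-flat–G. Second inversion → fifth in the bass = G.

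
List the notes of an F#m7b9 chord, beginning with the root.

Root F♯, quality minor seventh flat nine:
- root: F♯
- minor 3rd: A
- perfect 5th: C♯
- minor 7th: E
- minor 9th: G

F♯ A C♯ E G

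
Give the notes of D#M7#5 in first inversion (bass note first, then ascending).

D#M7#5 = D♯–F𝄪–A𝄪–C𝄪; first inversion → third (F𝄪) lowest.

F𝄪, A𝄪, C𝄪, D♯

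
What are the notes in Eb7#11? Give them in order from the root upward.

Eb, G, Bb, Db, A

Root Eb, quality dominant seventh sharp eleven:
root → Eb
3rd (major 3rd) → G
5th (perfect 5th) → Bb
7th (minor 7th) → Db
11th (augmented 11th) → A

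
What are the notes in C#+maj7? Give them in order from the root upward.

Root C♯, quality augmented major seventh:
C♯ — root
E♯ — major 3rd
G𝄪 — augmented 5th
B♯ — major 7th

C♯ E♯ G𝄪 B♯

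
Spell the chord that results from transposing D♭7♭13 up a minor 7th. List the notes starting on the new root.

Db up a minor 7th → Cb. New chord: Cb dominant seventh flat thirteen.
- root: Cb
- major 3rd: Eb
- perfect 5th: Gb
- minor 7th: Bbb
- minor 13th: Abb

Cb, Eb, Gb, Bbb, Abb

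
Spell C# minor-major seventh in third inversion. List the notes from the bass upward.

B-sharp C-sharp E G-sharp

In root position, C# minor-major seventh is C-sharp–E–G-sharp–B-sharp.
Third inversion puts the seventh (B-sharp) in the bass.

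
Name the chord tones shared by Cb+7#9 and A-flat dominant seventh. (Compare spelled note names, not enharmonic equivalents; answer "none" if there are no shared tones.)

E♭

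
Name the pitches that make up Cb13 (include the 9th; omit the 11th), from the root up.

Cb13: dominant thirteenth on Cb.
- root: Cb
- major 3rd: Eb
- perfect 5th: Gb
- minor 7th: Bbb
- major 9th: Db
- major 13th: Ab

Cb, Eb, Gb, Bbb, Db, Ab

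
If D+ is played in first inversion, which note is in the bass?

D+ in root position is D–F♯–A♯.
First inversion places the third in the bass, which is F♯.

F♯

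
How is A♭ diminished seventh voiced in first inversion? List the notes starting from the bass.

A♭ diminished seventh = A-flat–C-flat–E-double-flat–G-double-flat; first inversion → third (C-flat) lowest.

C-flat  E-double-flat  G-double-flat  A-flat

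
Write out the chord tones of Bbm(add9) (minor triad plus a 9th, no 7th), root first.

B♭, D♭, F, C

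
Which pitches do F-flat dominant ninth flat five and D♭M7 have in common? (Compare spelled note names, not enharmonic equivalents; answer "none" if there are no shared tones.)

F-flat dominant ninth flat five: F♭ A♭ C𝄫 E𝄫 G♭
D♭M7: D♭ F A♭ C
Common to both → A♭.

A♭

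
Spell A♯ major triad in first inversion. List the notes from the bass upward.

C##, E#, A#

In root position, A♯ major triad is A#–C##–E#.
First inversion puts the third (C##) in the bass.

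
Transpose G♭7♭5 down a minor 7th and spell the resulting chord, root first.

Transposed root: Gb → Ab (minor 7th down). So we spell Ab dominant seventh flat five:
Root: Ab
Major 3rd (3rd): C
Diminished 5th (5th): Ebb
Minor 7th (7th): Gb

Ab, C, Ebb, Gb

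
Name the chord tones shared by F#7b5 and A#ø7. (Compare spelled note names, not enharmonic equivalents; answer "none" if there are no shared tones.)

A#  E

F#7b5: F# A# C E
A#ø7: A# C# E G#
Common to both → A#, E.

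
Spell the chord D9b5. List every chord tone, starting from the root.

Root D, quality dominant ninth flat five:
D — root
F♯ — major 3rd
A♭ — diminished 5th
C — minor 7th
E — major 9th

D F♯ A♭ C E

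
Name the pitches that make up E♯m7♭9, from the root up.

Root E#, quality minor seventh flat nine:
root → E#
3rd (minor 3rd) → G#
5th (perfect 5th) → B#
7th (minor 7th) → D#
9th (minor 9th) → F#

E# – G# – B# – D# – F#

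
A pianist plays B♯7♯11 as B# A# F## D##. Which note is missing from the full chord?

E##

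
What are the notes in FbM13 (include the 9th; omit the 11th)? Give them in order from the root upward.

Fb – Ab – Cb – Eb – Gb – Db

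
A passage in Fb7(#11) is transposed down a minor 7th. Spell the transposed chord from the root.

Gb, Bb, Db, Fb, C

Fb down a minor 7th → Gb. New chord: Gb dominant seventh sharp eleven.
root → Gb
3rd (major 3rd) → Bb
5th (perfect 5th) → Db
7th (minor 7th) → Fb
11th (augmented 11th) → C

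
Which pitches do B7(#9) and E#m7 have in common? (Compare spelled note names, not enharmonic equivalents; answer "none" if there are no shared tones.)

D#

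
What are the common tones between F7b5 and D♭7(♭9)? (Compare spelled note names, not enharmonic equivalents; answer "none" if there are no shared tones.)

F – C♭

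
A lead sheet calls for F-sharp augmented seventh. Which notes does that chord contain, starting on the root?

F-sharp A-sharp C-double-sharp E

Root F-sharp, quality augmented seventh:
- root: F-sharp
- major 3rd: A-sharp
- augmented 5th: C-double-sharp
- minor 7th: E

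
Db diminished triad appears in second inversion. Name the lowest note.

Db diminished triad in root position is Db–Fb–Abb.
Second inversion places the fifth in the bass, which is Abb.

Abb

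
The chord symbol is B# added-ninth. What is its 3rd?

B# added-ninth is built on B-sharp; its 3rd is a major 3rd above the root.
A third above B uses the letter D, and the major 3rd above B-sharp is D-double-sharp.

D-double-sharp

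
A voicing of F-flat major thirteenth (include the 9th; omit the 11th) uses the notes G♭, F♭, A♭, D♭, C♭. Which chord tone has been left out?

F-flat major thirteenth = F♭, A♭, C♭, E♭, G♭, D♭. The voicing lacks the 7th (major 7th), E♭.

E♭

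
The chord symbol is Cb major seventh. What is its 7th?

Root of Cb major seventh = Cb. The 7th is a major 7th: Cb up a major 7th → Bb.

Bb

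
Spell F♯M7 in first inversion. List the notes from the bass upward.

A# C# E# F#

F♯M7 = F#–A#–C#–E#; first inversion → third (A#) lowest.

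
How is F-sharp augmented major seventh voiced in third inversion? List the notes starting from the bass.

E#  F#  A#  C##

F-sharp augmented major seventh = F#–A#–C##–E#; third inversion → seventh (E#) lowest.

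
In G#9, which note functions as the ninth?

A#

G#9 is built on G#; its 9th is a major 9th above the root.
A second above G uses the letter A, and the major 9th above G# is A#.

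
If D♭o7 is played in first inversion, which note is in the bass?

Fb

D♭o7 in root position is Db–Fb–Abb–Cbb.
First inversion places the third in the bass, which is Fb.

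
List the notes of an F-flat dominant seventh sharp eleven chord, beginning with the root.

F-flat  A-flat  C-flat  E-double-flat  B-flat

Root F-flat, quality dominant seventh sharp eleven:
Root: F-flat
Major 3rd (3rd): A-flat
Perfect 5th (5th): C-flat
Minor 7th (7th): E-double-flat
Augmented 11th (11th): B-flat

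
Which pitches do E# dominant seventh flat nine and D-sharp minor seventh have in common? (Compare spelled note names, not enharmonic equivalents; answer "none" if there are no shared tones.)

E# dominant seventh flat nine = E-sharp, G-double-sharp, B-sharp, D-sharp, F-sharp.
D-sharp minor seventh = D-sharp, F-sharp, A-sharp, C-sharp.
Shared: D-sharp, F-sharp.

D-sharp  F-sharp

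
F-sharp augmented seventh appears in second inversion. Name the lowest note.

F-sharp augmented seventh in root position is F#–A#–C##–E.
Second inversion places the fifth in the bass, which is C##.

C##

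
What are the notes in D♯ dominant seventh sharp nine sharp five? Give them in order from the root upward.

D♯ dominant seventh sharp nine sharp five: dominant seventh sharp nine sharp five on D-sharp.
- root: D-sharp
- major 3rd: F-double-sharp
- augmented 5th: A-double-sharp
- minor 7th: C-sharp
- augmented 9th: E-double-sharp

D-sharp F-double-sharp A-double-sharp C-sharp E-double-sharp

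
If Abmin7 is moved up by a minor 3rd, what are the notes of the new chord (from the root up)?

Cb, Ebb, Gb, Bbb

A minor 3rd up from Ab is Cb, so the new chord is Cb minor seventh.
Cb — root
Ebb — minor 3rd
Gb — perfect 5th
Bbb — minor 7th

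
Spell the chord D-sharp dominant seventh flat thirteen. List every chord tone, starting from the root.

Root D-sharp, quality dominant seventh flat thirteen:
Root: D-sharp
Major 3rd (3rd): F-double-sharp
Perfect 5th (5th): A-sharp
Minor 7th (7th): C-sharp
Minor 13th (13th): B

D-sharp F-double-sharp A-sharp C-sharp B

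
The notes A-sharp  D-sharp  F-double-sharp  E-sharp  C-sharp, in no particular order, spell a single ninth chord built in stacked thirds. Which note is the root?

Arranged so that each adjacent pair is a third by letter name: D-sharp – F-double-sharp – A-sharp – C-sharp – E-sharp.
The bottom of that stack, D-sharp, is the root (this is D-sharp dominant ninth).

D-sharp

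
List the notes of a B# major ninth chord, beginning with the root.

Root B#, quality major ninth:
Root: B#
Major 3rd (3rd): D##
Perfect 5th (5th): F##
Major 7th (7th): A##
Major 9th (9th): C##

B#, D##, F##, A##, C##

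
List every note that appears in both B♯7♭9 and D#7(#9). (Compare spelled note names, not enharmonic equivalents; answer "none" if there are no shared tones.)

B♯7♭9 = B♯, D𝄪, F𝄪, A♯, C♯.
D#7(#9) = D♯, F𝄪, A♯, C♯, E𝄪.
Shared: F𝄪, A♯, C♯.

F𝄪, A♯, C♯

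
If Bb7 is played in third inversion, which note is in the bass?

Bb7 = Bb–D–F–Ab. Third inversion → seventh in the bass = Ab.

Ab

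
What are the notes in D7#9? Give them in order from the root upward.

D7#9 is a dominant seventh sharp nine built on D.
Root: D
Major 3rd (3rd): F♯
Perfect 5th (5th): A
Minor 7th (7th): C
Augmented 9th (9th): E♯

D, F♯, A, C, E♯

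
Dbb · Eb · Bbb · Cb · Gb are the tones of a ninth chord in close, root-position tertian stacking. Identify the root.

Cb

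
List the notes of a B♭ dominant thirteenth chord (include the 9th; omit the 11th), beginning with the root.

B♭ dominant thirteenth is a dominant thirteenth built on B-flat.
root → B-flat
3rd (major 3rd) → D
5th (perfect 5th) → F
7th (minor 7th) → A-flat
9th (major 9th) → C
13th (major 13th) → G

B-flat D F A-flat C G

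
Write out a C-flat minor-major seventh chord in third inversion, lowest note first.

Bb Cb Ebb Gb

C-flat minor-major seventh = Cb–Ebb–Gb–Bb; third inversion → seventh (Bb) lowest.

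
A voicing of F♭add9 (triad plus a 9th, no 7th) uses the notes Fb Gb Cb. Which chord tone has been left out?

F♭add9 = Fb, Ab, Cb, Gb. The voicing lacks the 3rd (major 3rd), Ab.

Ab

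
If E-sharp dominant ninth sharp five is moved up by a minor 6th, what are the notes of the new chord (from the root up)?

C#, E#, G##, B, D#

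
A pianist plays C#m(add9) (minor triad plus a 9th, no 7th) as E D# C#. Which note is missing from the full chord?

G#

C#m(add9) = C#, E, G#, D#. The voicing lacks the 5th (perfect 5th), G#.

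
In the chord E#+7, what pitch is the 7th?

D#

E#+7 is built on E#; its 7th is a minor 7th above the root.
A seventh above E uses the letter D, and the minor 7th above E# is D#.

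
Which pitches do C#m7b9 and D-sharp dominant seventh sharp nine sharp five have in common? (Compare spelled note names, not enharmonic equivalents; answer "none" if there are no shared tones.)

C♯

C#m7b9: C♯ E G♯ B D
D-sharp dominant seventh sharp nine sharp five: D♯ F𝄪 A𝄪 C♯ E𝄪
Common to both → C♯.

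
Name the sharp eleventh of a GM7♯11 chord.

C#

GM7♯11 is built on G; its 11th is an augmented 11th above the root.
A fourth above G uses the letter C, and the augmented 11th above G is C#.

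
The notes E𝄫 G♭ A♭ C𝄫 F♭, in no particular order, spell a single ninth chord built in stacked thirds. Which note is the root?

Stacking in thirds gives F♭ – A♭ – C𝄫 – E𝄫 – G♭, so F♭ is the root — F♭ dominant ninth flat five.

F♭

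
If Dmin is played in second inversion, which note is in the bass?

A

Dmin = D–F–A. Second inversion → fifth in the bass = A.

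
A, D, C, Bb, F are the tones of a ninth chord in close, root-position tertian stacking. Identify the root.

Bb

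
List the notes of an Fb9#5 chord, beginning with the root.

F♭, A♭, C, E𝄫, G♭

Fb9#5 is a dominant ninth sharp five built on F♭.
Root: F♭
Major 3rd (3rd): A♭
Augmented 5th (5th): C
Minor 7th (7th): E𝄫
Major 9th (9th): G♭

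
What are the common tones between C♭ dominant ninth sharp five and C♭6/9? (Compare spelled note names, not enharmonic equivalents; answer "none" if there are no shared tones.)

Cb – Eb – Db

C♭ dominant ninth sharp five: Cb Eb G Bbb Db
C♭6/9: Cb Eb Gb Ab Db
Common to both → Cb, Eb, Db.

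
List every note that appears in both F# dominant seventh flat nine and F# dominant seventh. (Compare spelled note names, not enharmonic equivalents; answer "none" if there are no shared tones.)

F-sharp, A-sharp, C-sharp, E

F# dominant seventh flat nine: F-sharp A-sharp C-sharp E G
F# dominant seventh: F-sharp A-sharp C-sharp E
Common to both → F-sharp, A-sharp, C-sharp, E.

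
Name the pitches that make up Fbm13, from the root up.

Fb – Abb – Cb – Ebb – Gb – Bbb – Db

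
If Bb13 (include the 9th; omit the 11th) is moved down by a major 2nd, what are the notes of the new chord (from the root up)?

Bb down a major 2nd → Ab. New chord: Ab dominant thirteenth.
Ab — root
C — major 3rd
Eb — perfect 5th
Gb — minor 7th
Bb — major 9th
F — major 13th

Ab C Eb Gb Bb F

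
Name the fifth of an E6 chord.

B

Root of E6 = E. The 5th is a perfect 5th: E up a perfect 5th → B.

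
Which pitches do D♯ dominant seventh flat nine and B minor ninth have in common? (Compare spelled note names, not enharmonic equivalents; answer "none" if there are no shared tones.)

D♯ dominant seventh flat nine: D# F## A# C# E
B minor ninth: B D F# A C#
Common to both → C#.

C#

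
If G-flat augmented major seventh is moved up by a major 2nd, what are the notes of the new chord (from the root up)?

A-flat – C – E – G

A major 2nd up from G-flat is A-flat, so the new chord is A-flat augmented major seventh.
Root: A-flat
Major 3rd (3rd): C
Augmented 5th (5th): E
Major 7th (7th): G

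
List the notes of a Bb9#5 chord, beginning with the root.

Bb – D – F# – Ab – C

Root Bb, quality dominant ninth sharp five:
root → Bb
3rd (major 3rd) → D
5th (augmented 5th) → F#
7th (minor 7th) → Ab
9th (major 9th) → C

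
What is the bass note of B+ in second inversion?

F𝄪

B+ = B–D♯–F𝄪. Second inversion → fifth in the bass = F𝄪.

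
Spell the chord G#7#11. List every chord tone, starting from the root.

G#, B#, D#, F#, C##

Root G#, quality dominant seventh sharp eleven:
root → G#
3rd (major 3rd) → B#
5th (perfect 5th) → D#
7th (minor 7th) → F#
11th (augmented 11th) → C##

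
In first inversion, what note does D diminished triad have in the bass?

D diminished triad = D–F–A♭. First inversion → third in the bass = F.

F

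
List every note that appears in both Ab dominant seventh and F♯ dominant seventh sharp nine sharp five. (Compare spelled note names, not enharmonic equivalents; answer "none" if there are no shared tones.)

none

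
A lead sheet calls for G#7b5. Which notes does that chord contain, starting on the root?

G#, B#, D, F#

Root G#, quality dominant seventh flat five:
root → G#
3rd (major 3rd) → B#
5th (diminished 5th) → D
7th (minor 7th) → F#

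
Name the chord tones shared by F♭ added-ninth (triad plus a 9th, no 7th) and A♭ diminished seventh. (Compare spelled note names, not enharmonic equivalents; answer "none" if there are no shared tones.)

F♭ added-ninth = Fb, Ab, Cb, Gb.
A♭ diminished seventh = Ab, Cb, Ebb, Gbb.
Shared: Ab, Cb.

Ab, Cb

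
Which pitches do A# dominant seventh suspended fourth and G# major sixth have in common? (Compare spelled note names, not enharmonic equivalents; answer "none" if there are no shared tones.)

A# dominant seventh suspended fourth: A-sharp D-sharp E-sharp G-sharp
G# major sixth: G-sharp B-sharp D-sharp E-sharp
Common to both → D-sharp, E-sharp, G-sharp.

D-sharp E-sharp G-sharp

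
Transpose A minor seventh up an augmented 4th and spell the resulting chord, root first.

An augmented 4th up from A is D#, so the new chord is D# minor seventh.
D# — root
F# — minor 3rd
A# — perfect 5th
C# — minor 7th

D# F# A# C#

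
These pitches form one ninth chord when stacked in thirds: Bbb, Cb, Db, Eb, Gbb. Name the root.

Stacking in thirds gives Cb – Eb – Gbb – Bbb – Db, so Cb is the root — Cb dominant ninth flat five.

Cb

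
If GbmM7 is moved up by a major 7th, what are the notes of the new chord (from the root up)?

F, Ab, C, E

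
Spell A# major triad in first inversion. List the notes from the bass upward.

C𝄪, E♯, A♯

In root position, A# major triad is A♯–C𝄪–E♯.
First inversion puts the third (C𝄪) in the bass.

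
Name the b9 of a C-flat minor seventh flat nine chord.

C-flat minor seventh flat nine is built on C-flat; its 9th is a minor 9th above the root.
A second above C uses the letter D, and the minor 9th above C-flat is D-double-flat.

D-double-flat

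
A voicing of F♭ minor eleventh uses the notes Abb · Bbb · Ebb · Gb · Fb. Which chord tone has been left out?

F♭ minor eleventh = Fb, Abb, Cb, Ebb, Gb, Bbb. The voicing lacks the 5th (perfect 5th), Cb.

Cb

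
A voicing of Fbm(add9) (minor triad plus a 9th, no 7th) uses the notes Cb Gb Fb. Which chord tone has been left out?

Abb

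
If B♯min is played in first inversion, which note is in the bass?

D#

B♯min in root position is B#–D#–F##.
First inversion places the third in the bass, which is D#.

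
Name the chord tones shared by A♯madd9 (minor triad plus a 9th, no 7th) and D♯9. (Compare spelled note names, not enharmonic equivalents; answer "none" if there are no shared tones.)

A#, C#, E#

A♯madd9: A# C# E# B#
D♯9: D# F## A# C# E#
Common to both → A#, C#, E#.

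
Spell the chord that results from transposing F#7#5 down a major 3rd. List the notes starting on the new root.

D, F♯, A♯, C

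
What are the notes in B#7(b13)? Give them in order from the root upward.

B#, D##, F##, A#, G#

Root B#, quality dominant seventh flat thirteen:
root → B#
3rd (major 3rd) → D##
5th (perfect 5th) → F##
7th (minor 7th) → A#
13th (minor 13th) → G#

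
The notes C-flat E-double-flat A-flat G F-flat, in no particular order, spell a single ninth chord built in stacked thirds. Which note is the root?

F-flat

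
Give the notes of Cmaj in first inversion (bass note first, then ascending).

In root position, Cmaj is C–E–G.
First inversion puts the third (E) in the bass.

E – G – C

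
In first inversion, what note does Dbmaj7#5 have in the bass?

F

Dbmaj7#5 in root position is Db–F–A–C.
First inversion places the third in the bass, which is F.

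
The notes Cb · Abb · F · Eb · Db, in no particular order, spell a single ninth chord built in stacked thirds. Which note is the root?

Db

Stacking in thirds gives Db – F – Abb – Cb – Eb, so Db is the root — Db dominant ninth flat five.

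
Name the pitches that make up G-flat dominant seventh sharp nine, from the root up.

G-flat dominant seventh sharp nine is a dominant seventh sharp nine built on G♭.
G♭ — root
B♭ — major 3rd
D♭ — perfect 5th
F♭ — minor 7th
A — augmented 9th

G♭ – B♭ – D♭ – F♭ – A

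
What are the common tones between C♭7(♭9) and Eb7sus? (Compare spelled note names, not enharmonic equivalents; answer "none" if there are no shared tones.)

C♭7(♭9): Cb Eb Gb Bbb Dbb
Eb7sus: Eb Ab Bb Db
Common to both → Eb.

Eb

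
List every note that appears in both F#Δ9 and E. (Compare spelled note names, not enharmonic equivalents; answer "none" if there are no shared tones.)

F#Δ9: F♯ A♯ C♯ E♯ G♯
E: E G♯ B
Common to both → G♯.

G♯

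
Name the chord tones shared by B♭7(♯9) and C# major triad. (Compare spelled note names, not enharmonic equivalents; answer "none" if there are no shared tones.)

B♭7(♯9): Bb D F Ab C#
C# major triad: C# E# G#
Common to both → C#.

C#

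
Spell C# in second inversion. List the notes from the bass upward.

G#  C#  E#

In root position, C# is C#–E#–G#.
Second inversion puts the fifth (G#) in the bass.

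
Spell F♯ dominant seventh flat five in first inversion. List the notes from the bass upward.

A#, C, E, F#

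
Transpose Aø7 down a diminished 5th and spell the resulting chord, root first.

D♯ F♯ A C♯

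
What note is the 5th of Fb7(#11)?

Root of Fb7(#11) = Fb. The 5th is a perfect 5th: Fb up a perfect 5th → Cb.

Cb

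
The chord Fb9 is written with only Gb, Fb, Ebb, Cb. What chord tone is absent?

Ab

Fb9 = Fb, Ab, Cb, Ebb, Gb. The voicing lacks the 3rd (major 3rd), Ab.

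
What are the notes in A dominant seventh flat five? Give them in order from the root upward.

A – C-sharp – E-flat – G

A dominant seventh flat five: dominant seventh flat five on A.
A — root
C-sharp — major 3rd
E-flat — diminished 5th
G — minor 7th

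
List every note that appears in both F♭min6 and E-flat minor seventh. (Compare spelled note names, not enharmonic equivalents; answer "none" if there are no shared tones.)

Db

F♭min6: Fb Abb Cb Db
E-flat minor seventh: Eb Gb Bb Db
Common to both → Db.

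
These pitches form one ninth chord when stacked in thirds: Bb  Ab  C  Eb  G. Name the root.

Arranged so that each adjacent pair is a third by letter name: Ab – C – Eb – G – Bb.
The bottom of that stack, Ab, is the root (this is Ab major ninth).

Ab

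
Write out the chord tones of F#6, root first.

F# A# C# D#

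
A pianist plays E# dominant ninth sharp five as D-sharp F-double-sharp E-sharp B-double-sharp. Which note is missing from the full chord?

G-double-sharp

The full E# dominant ninth sharp five chord is E-sharp, G-double-sharp, B-double-sharp, D-sharp, F-double-sharp.
Comparing with the voicing, the major 3rd (3rd) — G-double-sharp — is absent.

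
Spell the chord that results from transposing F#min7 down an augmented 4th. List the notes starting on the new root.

An augmented 4th down from F♯ is C, so the new chord is C minor seventh.
Root: C
Minor 3rd (3rd): E♭
Perfect 5th (5th): G
Minor 7th (7th): B♭

C, E♭, G, B♭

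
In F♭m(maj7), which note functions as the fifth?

Cb

F♭m(maj7) is built on Fb; its 5th is a perfect 5th above the root.
A fifth above F uses the letter C, and the perfect 5th above Fb is Cb.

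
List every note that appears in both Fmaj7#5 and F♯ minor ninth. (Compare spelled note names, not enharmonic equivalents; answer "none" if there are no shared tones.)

A C# E

Fmaj7#5: F A C# E
F♯ minor ninth: F# A C# E G#
Common to both → A, C#, E.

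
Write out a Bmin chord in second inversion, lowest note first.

F♯ – B – D

In root position, Bmin is B–D–F♯.
Second inversion puts the fifth (F♯) in the bass.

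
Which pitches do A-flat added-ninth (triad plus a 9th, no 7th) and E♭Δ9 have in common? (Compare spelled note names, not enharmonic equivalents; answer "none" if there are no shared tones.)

Eb – Bb

A-flat added-ninth: Ab C Eb Bb
E♭Δ9: Eb G Bb D F
Common to both → Eb, Bb.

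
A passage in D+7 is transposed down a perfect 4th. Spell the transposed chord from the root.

A, C♯, E♯, G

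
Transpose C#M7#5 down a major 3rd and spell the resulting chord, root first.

C# down a major 3rd → A. New chord: A augmented major seventh.
root → A
3rd (major 3rd) → C#
5th (augmented 5th) → E#
7th (major 7th) → G#

A – C# – E# – G#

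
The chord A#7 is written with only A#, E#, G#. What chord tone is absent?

A#7 = A#, C##, E#, G#. The voicing lacks the 3rd (major 3rd), C##.

C##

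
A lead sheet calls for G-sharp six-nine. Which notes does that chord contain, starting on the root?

G-sharp  B-sharp  D-sharp  E-sharp  A-sharp

G-sharp six-nine: six-nine on G-sharp.
- root: G-sharp
- major 3rd: B-sharp
- perfect 5th: D-sharp
- major 6th: E-sharp
- major 9th: A-sharp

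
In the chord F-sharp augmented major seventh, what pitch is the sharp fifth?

Root of F-sharp augmented major seventh = F♯. The 5th is an augmented 5th: F♯ up an augmented 5th → C𝄪.

C𝄪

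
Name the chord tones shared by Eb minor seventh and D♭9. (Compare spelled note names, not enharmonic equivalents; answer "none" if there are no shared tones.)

Eb minor seventh = Eb, Gb, Bb, Db.
D♭9 = Db, F, Ab, Cb, Eb.
Shared: Eb, Db.

Eb, Db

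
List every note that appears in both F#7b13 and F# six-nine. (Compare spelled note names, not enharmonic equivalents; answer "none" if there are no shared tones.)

F#  A#  C#

F#7b13: F# A# C# E D
F# six-nine: F# A# C# D# G#
Common to both → F#, A#, C#.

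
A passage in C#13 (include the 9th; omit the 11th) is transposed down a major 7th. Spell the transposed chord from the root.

D – F# – A – C – E – B

A major 7th down from C# is D, so the new chord is D dominant thirteenth.
- root: D
- major 3rd: F#
- perfect 5th: A
- minor 7th: C
- major 9th: E
- major 13th: B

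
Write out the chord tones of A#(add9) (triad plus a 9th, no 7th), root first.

A#, C##, E#, B#

A#(add9): added-ninth on A#.
Root: A#
Major 3rd (3rd): C##
Perfect 5th (5th): E#
Major 9th (9th): B#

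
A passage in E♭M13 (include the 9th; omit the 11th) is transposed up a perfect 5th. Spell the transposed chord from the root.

Transposed root: Eb → Bb (perfect 5th up). So we spell Bb major thirteenth:
- root: Bb
- major 3rd: D
- perfect 5th: F
- major 7th: A
- major 9th: C
- major 13th: G

Bb, D, F, A, C, G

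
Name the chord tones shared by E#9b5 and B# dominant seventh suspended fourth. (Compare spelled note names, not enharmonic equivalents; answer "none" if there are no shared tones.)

E#9b5: E# G## B D# F##
B# dominant seventh suspended fourth: B# E# F## A#
Common to both → E#, F##.

E#, F##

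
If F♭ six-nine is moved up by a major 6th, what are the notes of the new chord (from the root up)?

D♭ F A♭ B♭ E♭

Transposed root: F♭ → D♭ (major 6th up). So we spell D♭ six-nine:
root → D♭
3rd (major 3rd) → F
5th (perfect 5th) → A♭
6th (major 6th) → B♭
9th (major 9th) → E♭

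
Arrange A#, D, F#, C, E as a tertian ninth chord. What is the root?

D

Stacking in thirds gives D – F# – A# – C – E, so D is the root — D dominant ninth sharp five.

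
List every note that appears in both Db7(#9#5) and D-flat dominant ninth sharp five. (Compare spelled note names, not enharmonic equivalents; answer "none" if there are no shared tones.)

Db, F, A, Cb

Db7(#9#5) = Db, F, A, Cb, E.
D-flat dominant ninth sharp five = Db, F, A, Cb, Eb.
Shared: Db, F, A, Cb.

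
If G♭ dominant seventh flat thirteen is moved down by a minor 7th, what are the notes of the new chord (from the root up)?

Transposed root: G-flat → A-flat (minor 7th down). So we spell A-flat dominant seventh flat thirteen:
root → A-flat
3rd (major 3rd) → C
5th (perfect 5th) → E-flat
7th (minor 7th) → G-flat
13th (minor 13th) → F-flat

A-flat, C, E-flat, G-flat, F-flat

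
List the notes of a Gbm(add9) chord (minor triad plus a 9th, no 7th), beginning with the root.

Gb  Bbb  Db  Ab

Gbm(add9) is a minor added-ninth built on Gb.
Gb — root
Bbb — minor 3rd
Db — perfect 5th
Ab — major 9th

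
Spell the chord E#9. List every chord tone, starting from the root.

E#9: dominant ninth on E#.
E# — root
G## — major 3rd
B# — perfect 5th
D# — minor 7th
F## — major 9th

E# G## B# D# F##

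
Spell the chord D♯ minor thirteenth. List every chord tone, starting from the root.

D♯ minor thirteenth is a minor thirteenth built on D#.
D# — root
F# — minor 3rd
A# — perfect 5th
C# — minor 7th
E# — major 9th
G# — perfect 11th
B# — major 13th

D# F# A# C# E# G# B#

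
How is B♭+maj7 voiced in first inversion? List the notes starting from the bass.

D, F#, A, Bb

In root position, B♭+maj7 is Bb–D–F#–A.
First inversion puts the third (D) in the bass.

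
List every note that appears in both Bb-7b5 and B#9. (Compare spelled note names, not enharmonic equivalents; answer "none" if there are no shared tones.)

none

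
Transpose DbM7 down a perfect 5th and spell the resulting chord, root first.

Gb, Bb, Db, F

A perfect 5th down from Db is Gb, so the new chord is Gb major seventh.
- root: Gb
- major 3rd: Bb
- perfect 5th: Db
- major 7th: F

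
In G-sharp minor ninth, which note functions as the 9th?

G-sharp minor ninth is built on G#; its 9th is a major 9th above the root.
A second above G uses the letter A, and the major 9th above G# is A#.

A#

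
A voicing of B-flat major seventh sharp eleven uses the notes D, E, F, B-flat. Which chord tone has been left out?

B-flat major seventh sharp eleven = B-flat, D, F, A, E. The voicing lacks the 7th (major 7th), A.

A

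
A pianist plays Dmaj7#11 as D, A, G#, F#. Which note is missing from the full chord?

C#

The full Dmaj7#11 chord is D, F#, A, C#, G#.
Comparing with the voicing, the major 7th (7th) — C# — is absent.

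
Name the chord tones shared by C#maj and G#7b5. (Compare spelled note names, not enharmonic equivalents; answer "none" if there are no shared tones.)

G♯

C#maj = C♯, E♯, G♯.
G#7b5 = G♯, B♯, D, F♯.
Shared: G♯.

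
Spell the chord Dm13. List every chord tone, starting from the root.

Dm13: minor thirteenth on D.
- root: D
- minor 3rd: F
- perfect 5th: A
- minor 7th: C
- major 9th: E
- perfect 11th: G
- major 13th: B

D F A C E G B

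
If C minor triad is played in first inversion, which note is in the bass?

C minor triad = C–E-flat–G. First inversion → third in the bass = E-flat.

E-flat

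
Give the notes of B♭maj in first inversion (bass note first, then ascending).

D – F – B♭

B♭maj = B♭–D–F; first inversion → third (D) lowest.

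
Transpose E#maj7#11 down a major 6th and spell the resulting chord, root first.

G♯, B♯, D♯, F𝄪, C𝄪

A major 6th down from E♯ is G♯, so the new chord is G♯ major seventh sharp eleven.
root → G♯
3rd (major 3rd) → B♯
5th (perfect 5th) → D♯
7th (major 7th) → F𝄪
11th (augmented 11th) → C𝄪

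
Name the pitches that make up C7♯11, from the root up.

C  E  G  B♭  F♯

Root C, quality dominant seventh sharp eleven:
root → C
3rd (major 3rd) → E
5th (perfect 5th) → G
7th (minor 7th) → B♭
11th (augmented 11th) → F♯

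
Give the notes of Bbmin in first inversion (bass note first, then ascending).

Bbmin = Bb–Db–F; first inversion → third (Db) lowest.

Db, F, Bb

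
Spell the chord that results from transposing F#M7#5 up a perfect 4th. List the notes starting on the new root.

B, D#, F##, A#

A perfect 4th up from F# is B, so the new chord is B augmented major seventh.
B — root
D# — major 3rd
F## — augmented 5th
A# — major 7th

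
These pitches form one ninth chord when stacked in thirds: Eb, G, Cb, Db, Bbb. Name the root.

Cb

Arranged so that each adjacent pair is a third by letter name: Cb – Eb – G – Bbb – Db.
The bottom of that stack, Cb, is the root (this is Cb dominant ninth sharp five).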